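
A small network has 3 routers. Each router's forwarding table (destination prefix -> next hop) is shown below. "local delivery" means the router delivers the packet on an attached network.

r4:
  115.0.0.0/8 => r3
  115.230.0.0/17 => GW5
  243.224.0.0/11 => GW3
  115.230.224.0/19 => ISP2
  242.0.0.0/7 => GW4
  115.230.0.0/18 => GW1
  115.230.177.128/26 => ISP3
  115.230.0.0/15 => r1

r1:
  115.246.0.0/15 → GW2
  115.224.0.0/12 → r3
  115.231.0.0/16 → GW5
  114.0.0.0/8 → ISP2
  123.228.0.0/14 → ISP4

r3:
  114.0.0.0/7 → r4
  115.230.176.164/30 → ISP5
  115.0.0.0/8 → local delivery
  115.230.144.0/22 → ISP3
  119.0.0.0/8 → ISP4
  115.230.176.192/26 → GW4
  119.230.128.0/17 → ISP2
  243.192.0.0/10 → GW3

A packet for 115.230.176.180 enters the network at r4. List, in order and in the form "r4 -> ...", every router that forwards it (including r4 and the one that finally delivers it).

r4 -> r1 -> r3

At r4: longest match for 115.230.176.180 is 115.230.0.0/15 -> r1
At r1: longest match for 115.230.176.180 is 115.224.0.0/12 -> r3
At r3: longest match for 115.230.176.180 is 115.0.0.0/8 -> local delivery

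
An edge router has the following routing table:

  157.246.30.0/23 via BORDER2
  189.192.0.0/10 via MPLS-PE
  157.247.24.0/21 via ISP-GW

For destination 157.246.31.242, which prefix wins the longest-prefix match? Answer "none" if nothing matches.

Entries matching 157.246.31.242:
  157.246.30.0/23 (157.246.30.0 - 157.246.31.255)
Most specific is 157.246.30.0/23.

157.246.30.0/23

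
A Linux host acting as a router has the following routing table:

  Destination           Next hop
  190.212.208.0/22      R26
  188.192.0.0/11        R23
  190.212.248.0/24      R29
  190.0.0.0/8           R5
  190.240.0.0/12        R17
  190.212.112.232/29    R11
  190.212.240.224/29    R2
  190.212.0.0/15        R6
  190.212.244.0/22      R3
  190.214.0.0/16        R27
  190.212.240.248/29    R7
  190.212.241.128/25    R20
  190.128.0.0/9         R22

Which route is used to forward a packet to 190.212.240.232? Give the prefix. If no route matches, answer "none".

190.212.0.0/15

Entries matching 190.212.240.232:
  190.0.0.0/8 (190.0.0.0 - 190.255.255.255)
  190.128.0.0/9 (190.128.0.0 - 190.255.255.255)
  190.212.0.0/15 (190.212.0.0 - 190.213.255.255)
Most specific is 190.212.0.0/15.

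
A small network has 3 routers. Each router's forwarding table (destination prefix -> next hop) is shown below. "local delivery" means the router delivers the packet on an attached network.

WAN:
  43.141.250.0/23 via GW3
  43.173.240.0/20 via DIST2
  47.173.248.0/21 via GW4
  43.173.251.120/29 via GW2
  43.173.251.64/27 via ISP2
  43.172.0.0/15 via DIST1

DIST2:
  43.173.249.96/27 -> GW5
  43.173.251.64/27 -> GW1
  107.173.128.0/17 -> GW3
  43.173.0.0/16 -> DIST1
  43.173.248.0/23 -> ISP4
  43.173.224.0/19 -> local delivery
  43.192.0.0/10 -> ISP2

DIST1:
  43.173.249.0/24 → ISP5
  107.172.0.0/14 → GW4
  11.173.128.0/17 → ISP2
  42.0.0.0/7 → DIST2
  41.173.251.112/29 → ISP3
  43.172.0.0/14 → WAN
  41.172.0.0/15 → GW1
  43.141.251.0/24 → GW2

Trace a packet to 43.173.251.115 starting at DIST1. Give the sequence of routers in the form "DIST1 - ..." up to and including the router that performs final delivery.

DIST1 - WAN - DIST2

At DIST1: longest match for 43.173.251.115 is 43.172.0.0/14 -> WAN
At WAN: longest match for 43.173.251.115 is 43.173.240.0/20 -> DIST2
At DIST2: longest match for 43.173.251.115 is 43.173.224.0/19 -> local delivery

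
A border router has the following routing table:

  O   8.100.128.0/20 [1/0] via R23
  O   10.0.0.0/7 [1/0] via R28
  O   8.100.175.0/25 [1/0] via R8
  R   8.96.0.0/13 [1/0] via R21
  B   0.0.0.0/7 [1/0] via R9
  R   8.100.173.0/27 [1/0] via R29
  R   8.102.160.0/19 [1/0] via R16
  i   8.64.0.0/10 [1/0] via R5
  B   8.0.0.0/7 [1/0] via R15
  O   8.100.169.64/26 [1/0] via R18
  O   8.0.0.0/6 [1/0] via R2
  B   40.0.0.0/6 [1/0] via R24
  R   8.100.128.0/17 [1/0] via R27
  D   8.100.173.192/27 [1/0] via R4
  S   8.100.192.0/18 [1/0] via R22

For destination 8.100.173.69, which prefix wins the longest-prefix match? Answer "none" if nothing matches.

Entries matching 8.100.173.69:
  8.0.0.0/6 (8.0.0.0 - 11.255.255.255)
  8.0.0.0/7 (8.0.0.0 - 9.255.255.255)
  8.64.0.0/10 (8.64.0.0 - 8.127.255.255)
  8.96.0.0/13 (8.96.0.0 - 8.103.255.255)
  8.100.128.0/17 (8.100.128.0 - 8.100.255.255)
Most specific is 8.100.128.0/17.

8.100.128.0/17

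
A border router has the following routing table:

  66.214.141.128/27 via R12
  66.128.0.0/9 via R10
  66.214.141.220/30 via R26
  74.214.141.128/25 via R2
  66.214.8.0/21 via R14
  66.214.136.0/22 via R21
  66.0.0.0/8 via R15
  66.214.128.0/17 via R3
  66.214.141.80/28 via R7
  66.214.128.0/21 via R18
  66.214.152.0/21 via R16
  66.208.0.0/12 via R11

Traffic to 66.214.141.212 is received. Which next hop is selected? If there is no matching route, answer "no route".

Routes whose prefix contains 66.214.141.212:
  66.0.0.0/8 (66.0.0.0 - 66.255.255.255) -> R15
  66.128.0.0/9 (66.128.0.0 - 66.255.255.255) -> R10
  66.208.0.0/12 (66.208.0.0 - 66.223.255.255) -> R11
  66.214.128.0/17 (66.214.128.0 - 66.214.255.255) -> R3
More-specific entries that do NOT match:
  66.214.141.220/30 (66.214.141.220 - 66.214.141.223) does not contain 66.214.141.212
  66.214.141.80/28 (66.214.141.80 - 66.214.141.95) does not contain 66.214.141.212
  66.214.141.128/27 (66.214.141.128 - 66.214.141.159) does not contain 66.214.141.212
  74.214.141.128/25 (74.214.141.128 - 74.214.141.255) does not contain 66.214.141.212
  66.214.136.0/22 (66.214.136.0 - 66.214.139.255) does not contain 66.214.141.212
  66.214.8.0/21 (66.214.8.0 - 66.214.15.255) does not contain 66.214.141.212
  66.214.128.0/21 (66.214.128.0 - 66.214.135.255) does not contain 66.214.141.212
  66.214.152.0/21 (66.214.152.0 - 66.214.159.255) does not contain 66.214.141.212
Longest matching prefix is /17 -> next hop R3.

R3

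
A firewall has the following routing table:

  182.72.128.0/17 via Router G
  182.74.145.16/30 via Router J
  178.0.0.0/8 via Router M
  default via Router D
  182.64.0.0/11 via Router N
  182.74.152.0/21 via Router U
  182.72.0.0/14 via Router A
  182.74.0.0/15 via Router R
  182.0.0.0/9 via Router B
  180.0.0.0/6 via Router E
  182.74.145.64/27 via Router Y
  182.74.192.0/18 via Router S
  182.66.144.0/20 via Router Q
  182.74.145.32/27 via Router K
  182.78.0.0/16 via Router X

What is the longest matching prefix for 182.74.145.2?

Entries matching 182.74.145.2:
  0.0.0.0/0 (default, matches everything)
  180.0.0.0/6 (180.0.0.0 - 183.255.255.255)
  182.0.0.0/9 (182.0.0.0 - 182.127.255.255)
  182.64.0.0/11 (182.64.0.0 - 182.95.255.255)
  182.72.0.0/14 (182.72.0.0 - 182.75.255.255)
  182.74.0.0/15 (182.74.0.0 - 182.75.255.255)
Most specific is 182.74.0.0/15.

182.74.0.0/15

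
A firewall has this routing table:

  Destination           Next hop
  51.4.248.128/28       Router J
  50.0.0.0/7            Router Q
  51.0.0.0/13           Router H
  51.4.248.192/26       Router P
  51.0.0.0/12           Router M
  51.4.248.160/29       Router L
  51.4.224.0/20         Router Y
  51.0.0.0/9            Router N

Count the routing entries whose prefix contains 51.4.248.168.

4

Prefixes containing 51.4.248.168:
  50.0.0.0/7 (50.0.0.0 - 51.255.255.255)
  51.0.0.0/9 (51.0.0.0 - 51.127.255.255)
  51.0.0.0/12 (51.0.0.0 - 51.15.255.255)
  51.0.0.0/13 (51.0.0.0 - 51.7.255.255)
Total matching entries: 4.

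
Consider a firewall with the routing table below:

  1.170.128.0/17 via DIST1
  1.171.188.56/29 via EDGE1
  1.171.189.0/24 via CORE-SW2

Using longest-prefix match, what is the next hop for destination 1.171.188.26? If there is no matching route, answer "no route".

no route

No entry's prefix contains 1.171.188.26; there is no default route.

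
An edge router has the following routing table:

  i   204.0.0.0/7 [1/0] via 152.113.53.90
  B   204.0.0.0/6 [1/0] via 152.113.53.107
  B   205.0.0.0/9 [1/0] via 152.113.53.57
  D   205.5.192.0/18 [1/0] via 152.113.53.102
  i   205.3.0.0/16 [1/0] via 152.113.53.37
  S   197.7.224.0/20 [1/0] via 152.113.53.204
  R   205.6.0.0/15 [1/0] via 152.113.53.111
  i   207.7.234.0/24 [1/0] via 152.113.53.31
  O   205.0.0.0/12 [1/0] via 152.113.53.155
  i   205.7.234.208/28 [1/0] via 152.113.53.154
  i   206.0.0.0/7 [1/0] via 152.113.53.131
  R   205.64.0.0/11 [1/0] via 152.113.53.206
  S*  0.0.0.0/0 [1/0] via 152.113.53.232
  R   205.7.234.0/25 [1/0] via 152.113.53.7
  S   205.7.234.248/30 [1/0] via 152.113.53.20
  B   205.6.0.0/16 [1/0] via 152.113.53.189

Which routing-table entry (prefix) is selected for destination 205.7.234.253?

Entries matching 205.7.234.253:
  0.0.0.0/0 (default, matches everything)
  204.0.0.0/6 (204.0.0.0 - 207.255.255.255)
  204.0.0.0/7 (204.0.0.0 - 205.255.255.255)
  205.0.0.0/9 (205.0.0.0 - 205.127.255.255)
  205.0.0.0/12 (205.0.0.0 - 205.15.255.255)
  205.6.0.0/15 (205.6.0.0 - 205.7.255.255)
Most specific is 205.6.0.0/15.

205.6.0.0/15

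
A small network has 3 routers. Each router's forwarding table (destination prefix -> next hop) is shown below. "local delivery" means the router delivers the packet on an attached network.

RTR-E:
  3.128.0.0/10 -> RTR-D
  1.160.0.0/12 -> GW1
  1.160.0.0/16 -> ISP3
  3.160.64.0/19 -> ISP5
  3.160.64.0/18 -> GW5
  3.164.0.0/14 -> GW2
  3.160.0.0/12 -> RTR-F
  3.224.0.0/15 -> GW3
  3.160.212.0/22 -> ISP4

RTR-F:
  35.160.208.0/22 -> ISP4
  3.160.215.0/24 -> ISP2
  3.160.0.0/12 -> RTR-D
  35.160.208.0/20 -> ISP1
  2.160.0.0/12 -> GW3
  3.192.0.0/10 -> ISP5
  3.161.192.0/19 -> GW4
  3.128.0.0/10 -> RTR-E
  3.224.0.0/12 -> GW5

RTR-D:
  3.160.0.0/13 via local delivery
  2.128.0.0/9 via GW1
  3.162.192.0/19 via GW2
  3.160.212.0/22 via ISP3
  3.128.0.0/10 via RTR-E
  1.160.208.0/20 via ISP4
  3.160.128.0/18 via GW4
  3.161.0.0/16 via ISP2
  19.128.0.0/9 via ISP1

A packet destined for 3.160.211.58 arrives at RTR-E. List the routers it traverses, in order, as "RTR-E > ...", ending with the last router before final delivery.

At RTR-E: longest match for 3.160.211.58 is 3.160.0.0/12 -> RTR-F
At RTR-F: longest match for 3.160.211.58 is 3.160.0.0/12 -> RTR-D
At RTR-D: longest match for 3.160.211.58 is 3.160.0.0/13 -> local delivery

RTR-E > RTR-F > RTR-D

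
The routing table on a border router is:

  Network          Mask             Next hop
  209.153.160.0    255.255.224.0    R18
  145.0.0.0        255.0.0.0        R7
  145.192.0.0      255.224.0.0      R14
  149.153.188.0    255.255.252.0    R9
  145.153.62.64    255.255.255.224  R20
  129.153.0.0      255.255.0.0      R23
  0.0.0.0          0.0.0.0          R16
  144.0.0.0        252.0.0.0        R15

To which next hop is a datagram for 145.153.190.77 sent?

Routes whose prefix contains 145.153.190.77:
  0.0.0.0/0 (default, matches everything) -> R16
  144.0.0.0/6 (144.0.0.0 - 147.255.255.255) -> R15
  145.0.0.0/8 (145.0.0.0 - 145.255.255.255) -> R7
More-specific entries that do NOT match:
  145.153.62.64/27 (145.153.62.64 - 145.153.62.95) does not contain 145.153.190.77
  149.153.188.0/22 (149.153.188.0 - 149.153.191.255) does not contain 145.153.190.77
  209.153.160.0/19 (209.153.160.0 - 209.153.191.255) does not contain 145.153.190.77
  129.153.0.0/16 (129.153.0.0 - 129.153.255.255) does not contain 145.153.190.77
  145.192.0.0/11 (145.192.0.0 - 145.223.255.255) does not contain 145.153.190.77
Longest matching prefix is /8 -> next hop R7.

R7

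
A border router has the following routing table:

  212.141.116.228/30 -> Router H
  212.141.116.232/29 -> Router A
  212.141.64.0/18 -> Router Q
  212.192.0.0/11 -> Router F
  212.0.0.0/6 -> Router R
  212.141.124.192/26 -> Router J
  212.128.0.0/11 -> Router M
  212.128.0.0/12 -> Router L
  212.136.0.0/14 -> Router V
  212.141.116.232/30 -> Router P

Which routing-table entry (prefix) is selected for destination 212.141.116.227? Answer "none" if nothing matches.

Entries matching 212.141.116.227:
  212.0.0.0/6 (212.0.0.0 - 215.255.255.255)
  212.128.0.0/11 (212.128.0.0 - 212.159.255.255)
  212.128.0.0/12 (212.128.0.0 - 212.143.255.255)
  212.141.64.0/18 (212.141.64.0 - 212.141.127.255)
Most specific is 212.141.64.0/18.

212.141.64.0/18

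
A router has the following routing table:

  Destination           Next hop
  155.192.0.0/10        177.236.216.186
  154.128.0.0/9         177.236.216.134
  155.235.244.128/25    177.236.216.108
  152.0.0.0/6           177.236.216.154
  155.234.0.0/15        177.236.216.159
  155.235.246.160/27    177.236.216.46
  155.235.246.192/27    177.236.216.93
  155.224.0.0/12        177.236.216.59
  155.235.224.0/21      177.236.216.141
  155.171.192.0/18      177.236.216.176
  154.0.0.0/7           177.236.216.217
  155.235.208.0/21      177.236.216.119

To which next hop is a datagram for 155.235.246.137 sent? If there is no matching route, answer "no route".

Routes whose prefix contains 155.235.246.137:
  152.0.0.0/6 (152.0.0.0 - 155.255.255.255) -> 177.236.216.154
  154.0.0.0/7 (154.0.0.0 - 155.255.255.255) -> 177.236.216.217
  155.192.0.0/10 (155.192.0.0 - 155.255.255.255) -> 177.236.216.186
  155.224.0.0/12 (155.224.0.0 - 155.239.255.255) -> 177.236.216.59
  155.234.0.0/15 (155.234.0.0 - 155.235.255.255) -> 177.236.216.159
More-specific entries that do NOT match:
  155.235.246.160/27 (155.235.246.160 - 155.235.246.191) does not contain 155.235.246.137
  155.235.246.192/27 (155.235.246.192 - 155.235.246.223) does not contain 155.235.246.137
  155.235.244.128/25 (155.235.244.128 - 155.235.244.255) does not contain 155.235.246.137
  155.235.224.0/21 (155.235.224.0 - 155.235.231.255) does not contain 155.235.246.137
  155.235.208.0/21 (155.235.208.0 - 155.235.215.255) does not contain 155.235.246.137
  155.171.192.0/18 (155.171.192.0 - 155.171.255.255) does not contain 155.235.246.137
Longest matching prefix is /15 -> next hop 177.236.216.159.

177.236.216.159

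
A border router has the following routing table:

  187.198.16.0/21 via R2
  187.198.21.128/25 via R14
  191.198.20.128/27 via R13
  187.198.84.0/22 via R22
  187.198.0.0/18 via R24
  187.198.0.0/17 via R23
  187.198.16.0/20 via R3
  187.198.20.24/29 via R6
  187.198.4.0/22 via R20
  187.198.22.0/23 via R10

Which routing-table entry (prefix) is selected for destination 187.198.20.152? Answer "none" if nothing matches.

Entries matching 187.198.20.152:
  187.198.0.0/17 (187.198.0.0 - 187.198.127.255)
  187.198.0.0/18 (187.198.0.0 - 187.198.63.255)
  187.198.16.0/20 (187.198.16.0 - 187.198.31.255)
  187.198.16.0/21 (187.198.16.0 - 187.198.23.255)
Most specific is 187.198.16.0/21.

187.198.16.0/21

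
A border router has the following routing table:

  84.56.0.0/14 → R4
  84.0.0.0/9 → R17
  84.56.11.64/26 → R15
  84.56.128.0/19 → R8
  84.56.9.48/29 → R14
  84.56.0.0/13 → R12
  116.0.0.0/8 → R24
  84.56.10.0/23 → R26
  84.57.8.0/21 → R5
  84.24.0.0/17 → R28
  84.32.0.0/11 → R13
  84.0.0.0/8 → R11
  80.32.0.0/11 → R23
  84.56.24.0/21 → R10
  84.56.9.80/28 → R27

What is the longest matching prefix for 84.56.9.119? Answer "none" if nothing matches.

Entries matching 84.56.9.119:
  84.0.0.0/8 (84.0.0.0 - 84.255.255.255)
  84.0.0.0/9 (84.0.0.0 - 84.127.255.255)
  84.32.0.0/11 (84.32.0.0 - 84.63.255.255)
  84.56.0.0/13 (84.56.0.0 - 84.63.255.255)
  84.56.0.0/14 (84.56.0.0 - 84.59.255.255)
Most specific is 84.56.0.0/14.

84.56.0.0/14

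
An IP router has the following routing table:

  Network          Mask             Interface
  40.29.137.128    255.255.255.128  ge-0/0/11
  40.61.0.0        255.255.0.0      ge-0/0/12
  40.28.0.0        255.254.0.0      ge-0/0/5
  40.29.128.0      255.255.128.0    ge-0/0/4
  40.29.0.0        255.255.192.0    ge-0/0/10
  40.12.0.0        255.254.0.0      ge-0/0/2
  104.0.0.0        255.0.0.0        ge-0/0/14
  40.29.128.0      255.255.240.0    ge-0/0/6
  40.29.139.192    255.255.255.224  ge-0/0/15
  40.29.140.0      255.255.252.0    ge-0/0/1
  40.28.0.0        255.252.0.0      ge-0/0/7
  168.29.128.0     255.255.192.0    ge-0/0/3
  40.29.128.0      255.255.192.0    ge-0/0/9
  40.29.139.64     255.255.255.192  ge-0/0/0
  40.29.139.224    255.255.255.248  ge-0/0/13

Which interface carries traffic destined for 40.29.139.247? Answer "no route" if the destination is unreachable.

Routes whose prefix contains 40.29.139.247:
  40.28.0.0/14 (40.28.0.0 - 40.31.255.255) -> ge-0/0/7
  40.28.0.0/15 (40.28.0.0 - 40.29.255.255) -> ge-0/0/5
  40.29.128.0/17 (40.29.128.0 - 40.29.255.255) -> ge-0/0/4
  40.29.128.0/18 (40.29.128.0 - 40.29.191.255) -> ge-0/0/9
  40.29.128.0/20 (40.29.128.0 - 40.29.143.255) -> ge-0/0/6
More-specific entries that do NOT match:
  40.29.139.224/29 (40.29.139.224 - 40.29.139.231) does not contain 40.29.139.247
  40.29.139.192/27 (40.29.139.192 - 40.29.139.223) does not contain 40.29.139.247
  40.29.139.64/26 (40.29.139.64 - 40.29.139.127) does not contain 40.29.139.247
  40.29.137.128/25 (40.29.137.128 - 40.29.137.255) does not contain 40.29.139.247
  40.29.140.0/22 (40.29.140.0 - 40.29.143.255) does not contain 40.29.139.247
Longest matching prefix is /20 -> interface ge-0/0/6.

ge-0/0/6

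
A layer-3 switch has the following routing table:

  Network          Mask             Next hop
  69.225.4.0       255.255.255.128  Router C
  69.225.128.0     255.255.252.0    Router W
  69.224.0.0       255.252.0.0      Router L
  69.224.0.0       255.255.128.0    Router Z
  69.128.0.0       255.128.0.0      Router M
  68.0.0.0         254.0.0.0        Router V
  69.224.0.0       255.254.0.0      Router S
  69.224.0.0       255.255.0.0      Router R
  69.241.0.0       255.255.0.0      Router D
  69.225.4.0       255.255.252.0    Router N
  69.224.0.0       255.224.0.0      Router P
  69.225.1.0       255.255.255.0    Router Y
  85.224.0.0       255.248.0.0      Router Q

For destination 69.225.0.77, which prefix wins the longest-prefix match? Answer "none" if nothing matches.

Entries matching 69.225.0.77:
  68.0.0.0/7 (68.0.0.0 - 69.255.255.255)
  69.128.0.0/9 (69.128.0.0 - 69.255.255.255)
  69.224.0.0/11 (69.224.0.0 - 69.255.255.255)
  69.224.0.0/14 (69.224.0.0 - 69.227.255.255)
  69.224.0.0/15 (69.224.0.0 - 69.225.255.255)
Most specific is 69.224.0.0/15.

69.224.0.0/15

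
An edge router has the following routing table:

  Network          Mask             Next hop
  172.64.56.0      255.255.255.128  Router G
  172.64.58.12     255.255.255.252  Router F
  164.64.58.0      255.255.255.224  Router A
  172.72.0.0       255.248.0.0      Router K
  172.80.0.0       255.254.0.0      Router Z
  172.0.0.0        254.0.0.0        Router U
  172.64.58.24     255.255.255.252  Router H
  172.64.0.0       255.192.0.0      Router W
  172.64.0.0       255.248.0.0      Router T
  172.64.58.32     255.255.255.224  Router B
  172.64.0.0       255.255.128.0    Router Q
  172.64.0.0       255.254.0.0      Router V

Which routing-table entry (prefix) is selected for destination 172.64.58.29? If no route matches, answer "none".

Entries matching 172.64.58.29:
  172.0.0.0/7 (172.0.0.0 - 173.255.255.255)
  172.64.0.0/10 (172.64.0.0 - 172.127.255.255)
  172.64.0.0/13 (172.64.0.0 - 172.71.255.255)
  172.64.0.0/15 (172.64.0.0 - 172.65.255.255)
  172.64.0.0/17 (172.64.0.0 - 172.64.127.255)
Most specific is 172.64.0.0/17.

172.64.0.0/17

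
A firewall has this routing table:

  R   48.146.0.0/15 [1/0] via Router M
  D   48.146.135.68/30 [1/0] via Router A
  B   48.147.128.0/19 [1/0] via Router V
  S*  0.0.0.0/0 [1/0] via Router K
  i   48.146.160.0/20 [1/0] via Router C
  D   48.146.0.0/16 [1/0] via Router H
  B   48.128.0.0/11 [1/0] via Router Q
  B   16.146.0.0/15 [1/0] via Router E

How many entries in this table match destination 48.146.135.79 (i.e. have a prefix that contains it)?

Prefixes containing 48.146.135.79:
  0.0.0.0/0 (default, matches everything)
  48.128.0.0/11 (48.128.0.0 - 48.159.255.255)
  48.146.0.0/15 (48.146.0.0 - 48.147.255.255)
  48.146.0.0/16 (48.146.0.0 - 48.146.255.255)
Total matching entries: 4.

4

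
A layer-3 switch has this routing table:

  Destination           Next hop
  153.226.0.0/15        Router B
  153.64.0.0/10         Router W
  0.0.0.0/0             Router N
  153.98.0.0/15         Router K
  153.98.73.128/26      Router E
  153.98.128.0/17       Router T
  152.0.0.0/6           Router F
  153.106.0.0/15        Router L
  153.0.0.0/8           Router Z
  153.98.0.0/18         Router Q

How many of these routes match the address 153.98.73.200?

Prefixes containing 153.98.73.200:
  0.0.0.0/0 (default, matches everything)
  152.0.0.0/6 (152.0.0.0 - 155.255.255.255)
  153.0.0.0/8 (153.0.0.0 - 153.255.255.255)
  153.64.0.0/10 (153.64.0.0 - 153.127.255.255)
  153.98.0.0/15 (153.98.0.0 - 153.99.255.255)
Total matching entries: 5.

5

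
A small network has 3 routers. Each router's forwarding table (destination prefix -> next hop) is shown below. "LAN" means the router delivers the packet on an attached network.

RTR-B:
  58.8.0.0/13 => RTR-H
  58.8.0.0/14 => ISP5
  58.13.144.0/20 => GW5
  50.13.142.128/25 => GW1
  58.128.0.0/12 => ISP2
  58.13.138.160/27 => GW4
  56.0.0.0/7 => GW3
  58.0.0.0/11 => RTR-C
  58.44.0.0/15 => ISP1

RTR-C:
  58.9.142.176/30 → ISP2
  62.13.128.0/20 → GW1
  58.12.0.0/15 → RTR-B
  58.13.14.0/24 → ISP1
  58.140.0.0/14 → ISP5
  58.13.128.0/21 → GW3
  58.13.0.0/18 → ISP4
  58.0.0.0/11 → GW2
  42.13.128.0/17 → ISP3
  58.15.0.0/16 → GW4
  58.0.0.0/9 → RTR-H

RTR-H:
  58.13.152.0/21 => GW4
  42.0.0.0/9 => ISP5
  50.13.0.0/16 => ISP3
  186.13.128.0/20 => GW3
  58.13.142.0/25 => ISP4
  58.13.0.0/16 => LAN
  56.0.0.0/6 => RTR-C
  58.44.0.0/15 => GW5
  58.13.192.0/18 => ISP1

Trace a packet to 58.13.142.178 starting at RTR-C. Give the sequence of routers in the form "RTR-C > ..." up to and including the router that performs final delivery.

RTR-C > RTR-B > RTR-H

At RTR-C: longest match for 58.13.142.178 is 58.12.0.0/15 -> RTR-B
At RTR-B: longest match for 58.13.142.178 is 58.8.0.0/13 -> RTR-H
At RTR-H: longest match for 58.13.142.178 is 58.13.0.0/16 -> LAN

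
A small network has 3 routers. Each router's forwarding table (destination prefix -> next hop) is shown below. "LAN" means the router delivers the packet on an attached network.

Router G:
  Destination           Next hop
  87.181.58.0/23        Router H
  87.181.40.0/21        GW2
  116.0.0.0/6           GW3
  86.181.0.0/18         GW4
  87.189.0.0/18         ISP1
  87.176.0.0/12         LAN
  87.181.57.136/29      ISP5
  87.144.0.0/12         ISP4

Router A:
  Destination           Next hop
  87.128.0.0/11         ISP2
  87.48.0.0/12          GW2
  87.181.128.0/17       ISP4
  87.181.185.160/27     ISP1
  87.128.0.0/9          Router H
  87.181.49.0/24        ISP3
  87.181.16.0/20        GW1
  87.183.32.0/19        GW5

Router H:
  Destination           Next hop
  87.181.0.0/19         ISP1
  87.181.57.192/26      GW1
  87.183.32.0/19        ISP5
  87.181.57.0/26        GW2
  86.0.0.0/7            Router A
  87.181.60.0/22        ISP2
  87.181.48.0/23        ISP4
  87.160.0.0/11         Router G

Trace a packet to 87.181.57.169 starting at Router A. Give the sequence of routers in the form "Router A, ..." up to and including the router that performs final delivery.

At Router A: longest match for 87.181.57.169 is 87.128.0.0/9 -> Router H
At Router H: longest match for 87.181.57.169 is 87.160.0.0/11 -> Router G
At Router G: longest match for 87.181.57.169 is 87.176.0.0/12 -> LAN

Router A, Router H, Router G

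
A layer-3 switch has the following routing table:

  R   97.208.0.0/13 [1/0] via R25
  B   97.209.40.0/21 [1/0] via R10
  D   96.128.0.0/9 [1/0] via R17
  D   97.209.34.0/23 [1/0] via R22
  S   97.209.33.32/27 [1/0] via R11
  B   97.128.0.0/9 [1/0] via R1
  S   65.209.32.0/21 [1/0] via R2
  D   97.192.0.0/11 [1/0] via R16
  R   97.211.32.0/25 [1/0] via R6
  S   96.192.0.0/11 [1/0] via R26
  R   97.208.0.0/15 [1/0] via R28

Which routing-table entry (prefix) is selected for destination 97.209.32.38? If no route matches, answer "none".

Entries matching 97.209.32.38:
  97.128.0.0/9 (97.128.0.0 - 97.255.255.255)
  97.192.0.0/11 (97.192.0.0 - 97.223.255.255)
  97.208.0.0/13 (97.208.0.0 - 97.215.255.255)
  97.208.0.0/15 (97.208.0.0 - 97.209.255.255)
Most specific is 97.208.0.0/15.

97.208.0.0/15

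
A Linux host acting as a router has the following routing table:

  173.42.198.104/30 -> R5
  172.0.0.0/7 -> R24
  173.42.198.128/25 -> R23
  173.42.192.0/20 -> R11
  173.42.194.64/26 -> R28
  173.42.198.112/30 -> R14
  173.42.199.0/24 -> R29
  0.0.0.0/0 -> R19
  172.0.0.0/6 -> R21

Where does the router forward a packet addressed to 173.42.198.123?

R11

Routes whose prefix contains 173.42.198.123:
  0.0.0.0/0 (default, matches everything) -> R19
  172.0.0.0/6 (172.0.0.0 - 175.255.255.255) -> R21
  172.0.0.0/7 (172.0.0.0 - 173.255.255.255) -> R24
  173.42.192.0/20 (173.42.192.0 - 173.42.207.255) -> R11
More-specific entries that do NOT match:
  173.42.198.104/30 (173.42.198.104 - 173.42.198.107) does not contain 173.42.198.123
  173.42.198.112/30 (173.42.198.112 - 173.42.198.115) does not contain 173.42.198.123
  173.42.194.64/26 (173.42.194.64 - 173.42.194.127) does not contain 173.42.198.123
  173.42.198.128/25 (173.42.198.128 - 173.42.198.255) does not contain 173.42.198.123
  173.42.199.0/24 (173.42.199.0 - 173.42.199.255) does not contain 173.42.198.123
Longest matching prefix is /20 -> next hop R11.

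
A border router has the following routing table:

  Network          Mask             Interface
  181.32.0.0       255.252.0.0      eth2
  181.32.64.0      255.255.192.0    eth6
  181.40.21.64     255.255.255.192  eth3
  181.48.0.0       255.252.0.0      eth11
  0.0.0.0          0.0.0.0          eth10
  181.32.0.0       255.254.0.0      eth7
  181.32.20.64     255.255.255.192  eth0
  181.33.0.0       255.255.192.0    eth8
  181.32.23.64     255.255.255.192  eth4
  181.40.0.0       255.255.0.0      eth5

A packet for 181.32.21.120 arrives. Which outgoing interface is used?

Routes whose prefix contains 181.32.21.120:
  0.0.0.0/0 (default, matches everything) -> eth10
  181.32.0.0/14 (181.32.0.0 - 181.35.255.255) -> eth2
  181.32.0.0/15 (181.32.0.0 - 181.33.255.255) -> eth7
More-specific entries that do NOT match:
  181.40.21.64/26 (181.40.21.64 - 181.40.21.127) does not contain 181.32.21.120
  181.32.20.64/26 (181.32.20.64 - 181.32.20.127) does not contain 181.32.21.120
  181.32.23.64/26 (181.32.23.64 - 181.32.23.127) does not contain 181.32.21.120
  181.32.64.0/18 (181.32.64.0 - 181.32.127.255) does not contain 181.32.21.120
  181.33.0.0/18 (181.33.0.0 - 181.33.63.255) does not contain 181.32.21.120
  181.40.0.0/16 (181.40.0.0 - 181.40.255.255) does not contain 181.32.21.120
Longest matching prefix is /15 -> interface eth7.

eth7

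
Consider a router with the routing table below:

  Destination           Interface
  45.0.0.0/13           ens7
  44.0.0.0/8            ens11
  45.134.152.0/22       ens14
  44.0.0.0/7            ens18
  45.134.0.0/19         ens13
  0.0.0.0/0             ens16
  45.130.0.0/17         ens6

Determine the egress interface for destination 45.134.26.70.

ens13

Routes whose prefix contains 45.134.26.70:
  0.0.0.0/0 (default, matches everything) -> ens16
  44.0.0.0/7 (44.0.0.0 - 45.255.255.255) -> ens18
  45.134.0.0/19 (45.134.0.0 - 45.134.31.255) -> ens13
More-specific entries that do NOT match:
  45.134.152.0/22 (45.134.152.0 - 45.134.155.255) does not contain 45.134.26.70
Longest matching prefix is /19 -> interface ens13.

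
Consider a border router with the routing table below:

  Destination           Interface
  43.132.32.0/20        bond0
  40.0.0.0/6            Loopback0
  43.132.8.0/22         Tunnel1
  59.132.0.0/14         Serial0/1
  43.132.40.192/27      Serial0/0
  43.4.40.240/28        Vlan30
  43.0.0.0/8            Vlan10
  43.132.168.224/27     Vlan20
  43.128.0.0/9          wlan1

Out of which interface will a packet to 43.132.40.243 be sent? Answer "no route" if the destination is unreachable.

Routes whose prefix contains 43.132.40.243:
  40.0.0.0/6 (40.0.0.0 - 43.255.255.255) -> Loopback0
  43.0.0.0/8 (43.0.0.0 - 43.255.255.255) -> Vlan10
  43.128.0.0/9 (43.128.0.0 - 43.255.255.255) -> wlan1
  43.132.32.0/20 (43.132.32.0 - 43.132.47.255) -> bond0
More-specific entries that do NOT match:
  43.4.40.240/28 (43.4.40.240 - 43.4.40.255) does not contain 43.132.40.243
  43.132.40.192/27 (43.132.40.192 - 43.132.40.223) does not contain 43.132.40.243
  43.132.168.224/27 (43.132.168.224 - 43.132.168.255) does not contain 43.132.40.243
  43.132.8.0/22 (43.132.8.0 - 43.132.11.255) does not contain 43.132.40.243
Longest matching prefix is /20 -> interface bond0.

bond0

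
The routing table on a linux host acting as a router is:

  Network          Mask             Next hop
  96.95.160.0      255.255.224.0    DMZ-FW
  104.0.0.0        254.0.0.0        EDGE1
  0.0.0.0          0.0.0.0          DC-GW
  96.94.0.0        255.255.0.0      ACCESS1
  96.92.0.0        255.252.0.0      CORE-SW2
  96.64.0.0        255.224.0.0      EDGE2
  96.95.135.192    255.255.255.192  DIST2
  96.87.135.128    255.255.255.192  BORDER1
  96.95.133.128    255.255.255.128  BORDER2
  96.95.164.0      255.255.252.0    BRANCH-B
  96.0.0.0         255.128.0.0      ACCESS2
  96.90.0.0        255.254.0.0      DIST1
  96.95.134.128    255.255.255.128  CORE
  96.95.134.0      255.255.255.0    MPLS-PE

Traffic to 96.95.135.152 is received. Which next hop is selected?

CORE-SW2

Routes whose prefix contains 96.95.135.152:
  0.0.0.0/0 (default, matches everything) -> DC-GW
  96.0.0.0/9 (96.0.0.0 - 96.127.255.255) -> ACCESS2
  96.64.0.0/11 (96.64.0.0 - 96.95.255.255) -> EDGE2
  96.92.0.0/14 (96.92.0.0 - 96.95.255.255) -> CORE-SW2
More-specific entries that do NOT match:
  96.95.135.192/26 (96.95.135.192 - 96.95.135.255) does not contain 96.95.135.152
  96.87.135.128/26 (96.87.135.128 - 96.87.135.191) does not contain 96.95.135.152
  96.95.133.128/25 (96.95.133.128 - 96.95.133.255) does not contain 96.95.135.152
  96.95.134.128/25 (96.95.134.128 - 96.95.134.255) does not contain 96.95.135.152
  96.95.134.0/24 (96.95.134.0 - 96.95.134.255) does not contain 96.95.135.152
  96.95.164.0/22 (96.95.164.0 - 96.95.167.255) does not contain 96.95.135.152
  96.95.160.0/19 (96.95.160.0 - 96.95.191.255) does not contain 96.95.135.152
  96.94.0.0/16 (96.94.0.0 - 96.94.255.255) does not contain 96.95.135.152
  96.90.0.0/15 (96.90.0.0 - 96.91.255.255) does not contain 96.95.135.152
Longest matching prefix is /14 -> next hop CORE-SW2.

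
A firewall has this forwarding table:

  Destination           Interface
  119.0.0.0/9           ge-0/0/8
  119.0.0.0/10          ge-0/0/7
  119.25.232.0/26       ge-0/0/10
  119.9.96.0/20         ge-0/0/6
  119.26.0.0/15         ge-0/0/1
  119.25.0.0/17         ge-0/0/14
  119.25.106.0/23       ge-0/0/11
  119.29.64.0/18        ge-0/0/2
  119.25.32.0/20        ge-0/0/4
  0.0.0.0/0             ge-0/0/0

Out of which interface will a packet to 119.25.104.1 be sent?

ge-0/0/14

Routes whose prefix contains 119.25.104.1:
  0.0.0.0/0 (default, matches everything) -> ge-0/0/0
  119.0.0.0/9 (119.0.0.0 - 119.127.255.255) -> ge-0/0/8
  119.0.0.0/10 (119.0.0.0 - 119.63.255.255) -> ge-0/0/7
  119.25.0.0/17 (119.25.0.0 - 119.25.127.255) -> ge-0/0/14
More-specific entries that do NOT match:
  119.25.232.0/26 (119.25.232.0 - 119.25.232.63) does not contain 119.25.104.1
  119.25.106.0/23 (119.25.106.0 - 119.25.107.255) does not contain 119.25.104.1
  119.9.96.0/20 (119.9.96.0 - 119.9.111.255) does not contain 119.25.104.1
  119.25.32.0/20 (119.25.32.0 - 119.25.47.255) does not contain 119.25.104.1
  119.29.64.0/18 (119.29.64.0 - 119.29.127.255) does not contain 119.25.104.1
Longest matching prefix is /17 -> interface ge-0/0/14.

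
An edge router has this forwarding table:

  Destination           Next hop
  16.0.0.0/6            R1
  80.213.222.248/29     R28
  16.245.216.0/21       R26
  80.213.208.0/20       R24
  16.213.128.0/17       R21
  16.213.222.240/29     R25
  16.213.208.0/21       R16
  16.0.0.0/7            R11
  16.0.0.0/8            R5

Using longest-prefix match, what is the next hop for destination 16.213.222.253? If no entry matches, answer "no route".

Routes whose prefix contains 16.213.222.253:
  16.0.0.0/6 (16.0.0.0 - 19.255.255.255) -> R1
  16.0.0.0/7 (16.0.0.0 - 17.255.255.255) -> R11
  16.0.0.0/8 (16.0.0.0 - 16.255.255.255) -> R5
  16.213.128.0/17 (16.213.128.0 - 16.213.255.255) -> R21
More-specific entries that do NOT match:
  80.213.222.248/29 (80.213.222.248 - 80.213.222.255) does not contain 16.213.222.253
  16.213.222.240/29 (16.213.222.240 - 16.213.222.247) does not contain 16.213.222.253
  16.245.216.0/21 (16.245.216.0 - 16.245.223.255) does not contain 16.213.222.253
  16.213.208.0/21 (16.213.208.0 - 16.213.215.255) does not contain 16.213.222.253
  80.213.208.0/20 (80.213.208.0 - 80.213.223.255) does not contain 16.213.222.253
Longest matching prefix is /17 -> next hop R21.

R21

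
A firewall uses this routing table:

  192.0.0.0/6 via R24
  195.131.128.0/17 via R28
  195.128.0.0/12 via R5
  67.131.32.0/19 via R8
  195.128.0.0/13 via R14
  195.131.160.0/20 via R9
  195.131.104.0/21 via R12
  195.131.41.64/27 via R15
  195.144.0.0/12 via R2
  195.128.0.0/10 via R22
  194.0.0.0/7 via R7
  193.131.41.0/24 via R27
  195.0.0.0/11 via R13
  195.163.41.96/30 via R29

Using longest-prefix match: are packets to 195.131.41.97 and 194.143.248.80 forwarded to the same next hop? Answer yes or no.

no

195.131.41.97: longest match 195.128.0.0/13 -> R14
194.143.248.80: longest match 194.0.0.0/7 -> R7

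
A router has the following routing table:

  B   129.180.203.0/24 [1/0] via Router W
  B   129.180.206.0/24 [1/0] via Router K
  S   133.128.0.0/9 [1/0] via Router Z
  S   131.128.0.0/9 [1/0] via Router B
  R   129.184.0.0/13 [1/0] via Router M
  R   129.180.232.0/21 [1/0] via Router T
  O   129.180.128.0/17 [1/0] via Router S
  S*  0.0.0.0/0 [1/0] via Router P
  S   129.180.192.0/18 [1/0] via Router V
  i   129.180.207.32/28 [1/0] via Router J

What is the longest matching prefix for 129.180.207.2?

129.180.192.0/18

Entries matching 129.180.207.2:
  0.0.0.0/0 (default, matches everything)
  129.180.128.0/17 (129.180.128.0 - 129.180.255.255)
  129.180.192.0/18 (129.180.192.0 - 129.180.255.255)
Most specific is 129.180.192.0/18.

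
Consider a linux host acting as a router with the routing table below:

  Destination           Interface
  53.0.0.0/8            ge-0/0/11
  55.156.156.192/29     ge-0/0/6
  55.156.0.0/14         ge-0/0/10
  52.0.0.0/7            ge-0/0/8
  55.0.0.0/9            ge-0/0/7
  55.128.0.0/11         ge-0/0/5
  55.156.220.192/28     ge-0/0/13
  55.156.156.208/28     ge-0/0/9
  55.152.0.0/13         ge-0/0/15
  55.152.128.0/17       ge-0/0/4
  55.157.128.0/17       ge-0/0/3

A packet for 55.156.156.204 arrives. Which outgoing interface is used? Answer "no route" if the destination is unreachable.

Routes whose prefix contains 55.156.156.204:
  55.128.0.0/11 (55.128.0.0 - 55.159.255.255) -> ge-0/0/5
  55.152.0.0/13 (55.152.0.0 - 55.159.255.255) -> ge-0/0/15
  55.156.0.0/14 (55.156.0.0 - 55.159.255.255) -> ge-0/0/10
More-specific entries that do NOT match:
  55.156.156.192/29 (55.156.156.192 - 55.156.156.199) does not contain 55.156.156.204
  55.156.220.192/28 (55.156.220.192 - 55.156.220.207) does not contain 55.156.156.204
  55.156.156.208/28 (55.156.156.208 - 55.156.156.223) does not contain 55.156.156.204
  55.152.128.0/17 (55.152.128.0 - 55.152.255.255) does not contain 55.156.156.204
  55.157.128.0/17 (55.157.128.0 - 55.157.255.255) does not contain 55.156.156.204
Longest matching prefix is /14 -> interface ge-0/0/10.

ge-0/0/10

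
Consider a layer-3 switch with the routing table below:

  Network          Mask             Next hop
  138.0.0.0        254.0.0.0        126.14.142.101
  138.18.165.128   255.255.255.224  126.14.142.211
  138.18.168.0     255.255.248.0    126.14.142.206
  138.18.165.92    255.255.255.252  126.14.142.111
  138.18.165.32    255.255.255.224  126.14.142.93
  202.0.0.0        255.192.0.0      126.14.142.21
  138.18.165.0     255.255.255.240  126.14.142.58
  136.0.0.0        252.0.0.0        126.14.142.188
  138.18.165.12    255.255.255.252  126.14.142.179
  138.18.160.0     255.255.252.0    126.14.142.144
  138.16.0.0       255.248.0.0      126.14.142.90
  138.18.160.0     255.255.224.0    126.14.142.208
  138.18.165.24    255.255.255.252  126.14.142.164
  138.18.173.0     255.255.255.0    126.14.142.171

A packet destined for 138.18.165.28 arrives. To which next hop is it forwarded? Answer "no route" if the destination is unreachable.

Routes whose prefix contains 138.18.165.28:
  136.0.0.0/6 (136.0.0.0 - 139.255.255.255) -> 126.14.142.188
  138.0.0.0/7 (138.0.0.0 - 139.255.255.255) -> 126.14.142.101
  138.16.0.0/13 (138.16.0.0 - 138.23.255.255) -> 126.14.142.90
  138.18.160.0/19 (138.18.160.0 - 138.18.191.255) -> 126.14.142.208
More-specific entries that do NOT match:
  138.18.165.92/30 (138.18.165.92 - 138.18.165.95) does not contain 138.18.165.28
  138.18.165.12/30 (138.18.165.12 - 138.18.165.15) does not contain 138.18.165.28
  138.18.165.24/30 (138.18.165.24 - 138.18.165.27) does not contain 138.18.165.28
  138.18.165.0/28 (138.18.165.0 - 138.18.165.15) does not contain 138.18.165.28
  138.18.165.128/27 (138.18.165.128 - 138.18.165.159) does not contain 138.18.165.28
  138.18.165.32/27 (138.18.165.32 - 138.18.165.63) does not contain 138.18.165.28
  138.18.173.0/24 (138.18.173.0 - 138.18.173.255) does not contain 138.18.165.28
  138.18.160.0/22 (138.18.160.0 - 138.18.163.255) does not contain 138.18.165.28
  138.18.168.0/21 (138.18.168.0 - 138.18.175.255) does not contain 138.18.165.28
Longest matching prefix is /19 -> next hop 126.14.142.208.

126.14.142.208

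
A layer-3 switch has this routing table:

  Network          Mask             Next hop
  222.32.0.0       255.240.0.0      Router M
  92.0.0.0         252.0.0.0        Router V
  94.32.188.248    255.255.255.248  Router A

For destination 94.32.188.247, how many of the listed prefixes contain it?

1

Prefixes containing 94.32.188.247:
  92.0.0.0/6 (92.0.0.0 - 95.255.255.255)
Total matching entries: 1.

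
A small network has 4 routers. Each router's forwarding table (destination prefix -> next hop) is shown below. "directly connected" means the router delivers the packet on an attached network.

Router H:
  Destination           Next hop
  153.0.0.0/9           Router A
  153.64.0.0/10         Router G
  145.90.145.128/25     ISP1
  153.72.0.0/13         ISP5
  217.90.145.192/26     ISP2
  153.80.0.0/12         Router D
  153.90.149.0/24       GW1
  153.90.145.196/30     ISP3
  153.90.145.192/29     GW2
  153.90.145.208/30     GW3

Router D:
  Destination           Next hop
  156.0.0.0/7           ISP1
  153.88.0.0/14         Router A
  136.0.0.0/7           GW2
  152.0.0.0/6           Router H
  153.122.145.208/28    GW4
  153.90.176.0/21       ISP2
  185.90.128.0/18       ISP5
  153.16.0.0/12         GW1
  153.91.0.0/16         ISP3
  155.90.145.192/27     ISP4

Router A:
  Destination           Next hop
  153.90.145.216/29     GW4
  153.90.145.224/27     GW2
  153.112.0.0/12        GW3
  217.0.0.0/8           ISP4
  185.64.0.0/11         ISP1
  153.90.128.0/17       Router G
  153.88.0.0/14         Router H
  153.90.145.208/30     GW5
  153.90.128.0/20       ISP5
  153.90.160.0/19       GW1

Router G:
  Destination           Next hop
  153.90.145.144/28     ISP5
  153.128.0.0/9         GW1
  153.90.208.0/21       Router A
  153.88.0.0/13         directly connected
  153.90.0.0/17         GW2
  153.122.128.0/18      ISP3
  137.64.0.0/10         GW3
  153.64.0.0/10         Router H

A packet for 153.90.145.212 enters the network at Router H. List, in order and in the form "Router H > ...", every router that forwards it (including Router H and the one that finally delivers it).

At Router H: longest match for 153.90.145.212 is 153.80.0.0/12 -> Router D
At Router D: longest match for 153.90.145.212 is 153.88.0.0/14 -> Router A
At Router A: longest match for 153.90.145.212 is 153.90.128.0/17 -> Router G
At Router G: longest match for 153.90.145.212 is 153.88.0.0/13 -> directly connected

Router H > Router D > Router A > Router G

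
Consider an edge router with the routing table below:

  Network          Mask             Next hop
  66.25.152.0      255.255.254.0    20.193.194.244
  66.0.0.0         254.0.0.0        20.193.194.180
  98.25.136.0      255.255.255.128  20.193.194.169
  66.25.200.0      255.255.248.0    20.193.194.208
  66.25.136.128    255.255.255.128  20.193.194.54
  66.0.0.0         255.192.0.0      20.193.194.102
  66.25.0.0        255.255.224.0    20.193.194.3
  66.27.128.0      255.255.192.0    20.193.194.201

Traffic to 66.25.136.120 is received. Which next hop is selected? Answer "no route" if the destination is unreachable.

Routes whose prefix contains 66.25.136.120:
  66.0.0.0/7 (66.0.0.0 - 67.255.255.255) -> 20.193.194.180
  66.0.0.0/10 (66.0.0.0 - 66.63.255.255) -> 20.193.194.102
More-specific entries that do NOT match:
  98.25.136.0/25 (98.25.136.0 - 98.25.136.127) does not contain 66.25.136.120
  66.25.136.128/25 (66.25.136.128 - 66.25.136.255) does not contain 66.25.136.120
  66.25.152.0/23 (66.25.152.0 - 66.25.153.255) does not contain 66.25.136.120
  66.25.200.0/21 (66.25.200.0 - 66.25.207.255) does not contain 66.25.136.120
  66.25.0.0/19 (66.25.0.0 - 66.25.31.255) does not contain 66.25.136.120
  66.27.128.0/18 (66.27.128.0 - 66.27.191.255) does not contain 66.25.136.120
Longest matching prefix is /10 -> next hop 20.193.194.102.

20.193.194.102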